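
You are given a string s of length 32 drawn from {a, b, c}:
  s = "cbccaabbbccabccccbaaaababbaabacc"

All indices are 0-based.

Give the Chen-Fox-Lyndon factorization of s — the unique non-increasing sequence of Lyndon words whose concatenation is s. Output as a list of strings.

["c", "bcc", "aabbbccabccccb", "aaaababbaabacc"]

emit factor 1: 'c' (i=0, period=1)
emit factor 2: 'bcc' (i=1, period=3)
emit factor 3: 'aabbbccabccccb' (i=4, period=14)
emit factor 4: 'aaaababbaabacc' (i=18, period=14)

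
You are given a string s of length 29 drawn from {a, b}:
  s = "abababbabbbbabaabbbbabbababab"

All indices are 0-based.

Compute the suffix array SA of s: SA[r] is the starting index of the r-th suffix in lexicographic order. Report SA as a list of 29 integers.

rank→(start, suffix):
  0 → (14, 'aabbbbabbababab')
  1 → (27, 'ab')
  2 → (12, 'abaabbbbabbababab')
  3 → (25, 'abab')
  4 → (23, 'ababab')
  5 → (0, 'abababbabbbbabaabbbbabbababab')
  6 → (2, 'ababbabbbbabaabbbbabbababab')
  7 → (20, 'abbababab')
  8 → (4, 'abbabbbbabaabbbbabbababab')
  9 → (7, 'abbbbabaabbbbabbababab')
  10 → (15, 'abbbbabbababab')
  11 → (28, 'b')
  12 → (13, 'baabbbbabbababab')
  13 → (26, 'bab')
  14 → (11, 'babaabbbbabbababab')
  15 → (24, 'babab')
  16 → (22, 'bababab')
  17 → (1, 'bababbabbbbabaabbbbabbababab')
  18 → (19, 'babbababab')
  19 → (3, 'babbabbbbabaabbbbabbababab')
  20 → (6, 'babbbbabaabbbbabbababab')
  21 → (10, 'bbabaabbbbabbababab')
  22 → (21, 'bbababab')
  23 → (18, 'bbabbababab')
  24 → (5, 'bbabbbbabaabbbbabbababab')
  25 → (9, 'bbbabaabbbbabbababab')
  26 → (17, 'bbbabbababab')
  27 → (8, 'bbbbabaabbbbabbababab')
  28 → (16, 'bbbbabbababab')

[14, 27, 12, 25, 23, 0, 2, 20, 4, 7, 15, 28, 13, 26, 11, 24, 22, 1, 19, 3, 6, 10, 21, 18, 5, 9, 17, 8, 16]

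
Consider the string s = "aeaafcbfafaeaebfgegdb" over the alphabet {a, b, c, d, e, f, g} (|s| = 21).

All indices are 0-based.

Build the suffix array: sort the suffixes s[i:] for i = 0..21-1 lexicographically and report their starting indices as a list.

rank→(start, suffix):
  0 → (2, 'aafcbfafaeaebfgegdb')
  1 → (0, 'aeaafcbfafaeaebfgegdb')
  2 → (10, 'aeaebfgegdb')
  3 → (12, 'aebfgegdb')
  4 → (8, 'afaeaebfgegdb')
  5 → (3, 'afcbfafaeaebfgegdb')
  6 → (20, 'b')
  7 → (6, 'bfafaeaebfgegdb')
  8 → (14, 'bfgegdb')
  9 → (5, 'cbfafaeaebfgegdb')
  10 → (19, 'db')
  11 → (1, 'eaafcbfafaeaebfgegdb')
  12 → (11, 'eaebfgegdb')
  13 → (13, 'ebfgegdb')
  14 → (17, 'egdb')
  15 → (9, 'faeaebfgegdb')
  16 → (7, 'fafaeaebfgegdb')
  17 → (4, 'fcbfafaeaebfgegdb')
  18 → (15, 'fgegdb')
  19 → (18, 'gdb')
  20 → (16, 'gegdb')

[2, 0, 10, 12, 8, 3, 20, 6, 14, 5, 19, 1, 11, 13, 17, 9, 7, 4, 15, 18, 16]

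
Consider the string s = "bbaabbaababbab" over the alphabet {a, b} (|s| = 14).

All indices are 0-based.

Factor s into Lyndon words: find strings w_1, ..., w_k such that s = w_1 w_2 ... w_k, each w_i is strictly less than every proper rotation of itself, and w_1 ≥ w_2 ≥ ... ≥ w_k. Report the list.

["b", "b", "aabb", "aababbab"]

emit factor 1: 'b' (i=0, period=1)
emit factor 2: 'b' (i=1, period=1)
emit factor 3: 'aabb' (i=2, period=4)
emit factor 4: 'aababbab' (i=6, period=8)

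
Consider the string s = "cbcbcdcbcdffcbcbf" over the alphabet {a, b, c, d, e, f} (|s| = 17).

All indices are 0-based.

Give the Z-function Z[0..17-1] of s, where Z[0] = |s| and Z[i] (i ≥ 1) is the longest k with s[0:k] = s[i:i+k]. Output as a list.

[17, 0, 3, 0, 1, 0, 3, 0, 1, 0, 0, 0, 4, 0, 2, 0, 0]

Z[0]=17
i=1: fresh scan; Z[1]=0
i=2: fresh scan; Z[2]=3 grow→box=[2,5)
i=3: min(r-i=2, Z[1]=0)=0; Z[3]=0
i=4: min(r-i=1, Z[2]=3)=1; Z[4]=1
i=5: fresh scan; Z[5]=0
i=6: fresh scan; Z[6]=3 grow→box=[6,9)
i=7: min(r-i=2, Z[1]=0)=0; Z[7]=0
i=8: min(r-i=1, Z[2]=3)=1; Z[8]=1
i=9: fresh scan; Z[9]=0
i=10: fresh scan; Z[10]=0
i=11: fresh scan; Z[11]=0
i=12: fresh scan; Z[12]=4 grow→box=[12,16)
i=13: min(r-i=3, Z[1]=0)=0; Z[13]=0
i=14: min(r-i=2, Z[2]=3)=2; Z[14]=2
i=15: min(r-i=1, Z[3]=0)=0; Z[15]=0
i=16: fresh scan; Z[16]=0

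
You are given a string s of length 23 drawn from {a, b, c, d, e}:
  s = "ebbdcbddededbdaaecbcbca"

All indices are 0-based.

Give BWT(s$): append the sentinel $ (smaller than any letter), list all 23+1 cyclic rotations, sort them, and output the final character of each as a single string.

rank  rotation                  last
    0  $ebbdcbddededbdaaecbcbca  a
    1  a$ebbdcbddededbdaaecbcbc  c
    2  aaecbcbca$ebbdcbddededbd  d
    3  aecbcbca$ebbdcbddededbda  a
    4  bbdcbddededbdaaecbcbca$e  e
    5  bca$ebbdcbddededbdaaecbc  c
    6  bcbca$ebbdcbddededbdaaec  c
    7  bdaaecbcbca$ebbdcbddeded  d
    8  bdcbddededbdaaecbcbca$eb  b
    9  bddededbdaaecbcbca$ebbdc  c
   10  ca$ebbdcbddededbdaaecbcb  b
   11  cbca$ebbdcbddededbdaaecb  b
   12  cbcbca$ebbdcbddededbdaae  e
   13  cbddededbdaaecbcbca$ebbd  d
   14  daaecbcbca$ebbdcbddededb  b
   15  dbdaaecbcbca$ebbdcbddede  e
   16  dcbddededbdaaecbcbca$ebb  b
   17  ddededbdaaecbcbca$ebbdcb  b
   18  dedbdaaecbcbca$ebbdcbdde  e
   19  dededbdaaecbcbca$ebbdcbd  d
   20  ebbdcbddededbdaaecbcbca$  $
   21  ecbcbca$ebbdcbddededbdaa  a
   22  edbdaaecbcbca$ebbdcbdded  d
   23  ededbdaaecbcbca$ebbdcbdd  d

acdaeccdbcbbedbebbed$add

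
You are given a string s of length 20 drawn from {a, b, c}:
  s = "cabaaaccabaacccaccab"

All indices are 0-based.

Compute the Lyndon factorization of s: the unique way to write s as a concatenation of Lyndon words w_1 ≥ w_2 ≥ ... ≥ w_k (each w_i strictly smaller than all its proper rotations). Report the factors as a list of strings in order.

["c", "ab", "aaaccabaacccaccab"]

emit factor 1: 'c' (i=0, period=1)
emit factor 2: 'ab' (i=1, period=2)
emit factor 3: 'aaaccabaacccaccab' (i=3, period=17)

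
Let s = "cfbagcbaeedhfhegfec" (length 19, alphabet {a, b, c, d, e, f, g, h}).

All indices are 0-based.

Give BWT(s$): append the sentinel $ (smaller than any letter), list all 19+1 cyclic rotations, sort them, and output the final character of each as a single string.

cbbcfeg$efeahcghaefd

rank  rotation              last
    0  $cfbagcbaeedhfhegfec  c
    1  aeedhfhegfec$cfbagcb  b
    2  agcbaeedhfhegfec$cfb  b
    3  baeedhfhegfec$cfbagc  c
    4  bagcbaeedhfhegfec$cf  f
    5  c$cfbagcbaeedhfhegfe  e
    6  cbaeedhfhegfec$cfbag  g
    7  cfbagcbaeedhfhegfec$  $
    8  dhfhegfec$cfbagcbaee  e
    9  ec$cfbagcbaeedhfhegf  f
   10  edhfhegfec$cfbagcbae  e
   11  eedhfhegfec$cfbagcba  a
   12  egfec$cfbagcbaeedhfh  h
   13  fbagcbaeedhfhegfec$c  c
   14  fec$cfbagcbaeedhfheg  g
   15  fhegfec$cfbagcbaeedh  h
   16  gcbaeedhfhegfec$cfba  a
   17  gfec$cfbagcbaeedhfhe  e
   18  hegfec$cfbagcbaeedhf  f
   19  hfhegfec$cfbagcbaeed  d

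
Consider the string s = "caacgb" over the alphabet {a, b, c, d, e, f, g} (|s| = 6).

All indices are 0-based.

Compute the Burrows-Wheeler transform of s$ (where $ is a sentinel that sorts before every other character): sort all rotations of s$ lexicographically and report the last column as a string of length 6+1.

rank  rotation last
    0  $caacgb  b
    1  aacgb$c  c
    2  acgb$ca  a
    3  b$caacg  g
    4  caacgb$  $
    5  cgb$caa  a
    6  gb$caac  c

bcag$ac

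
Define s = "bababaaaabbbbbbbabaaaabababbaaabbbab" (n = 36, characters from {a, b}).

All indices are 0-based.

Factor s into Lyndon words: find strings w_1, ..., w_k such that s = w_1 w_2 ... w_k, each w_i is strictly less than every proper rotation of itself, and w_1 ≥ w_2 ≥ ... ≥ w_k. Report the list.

["b", "ab", "ab", "aaaabbbbbbbab", "aaaabababbaaabbbab"]

emit factor 1: 'b' (i=0, period=1)
emit factor 2: 'ab' (i=1, period=2)
emit factor 3: 'ab' (i=3, period=2)
emit factor 4: 'aaaabbbbbbbab' (i=5, period=13)
emit factor 5: 'aaaabababbaaabbbab' (i=18, period=18)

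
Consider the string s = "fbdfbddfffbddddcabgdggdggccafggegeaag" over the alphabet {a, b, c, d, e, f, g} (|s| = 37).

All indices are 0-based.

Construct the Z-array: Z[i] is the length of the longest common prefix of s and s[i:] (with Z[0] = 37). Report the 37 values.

[37, 0, 0, 3, 0, 0, 0, 1, 1, 3, 0, 0, 0, 0, 0, 0, 0, 0, 0, 0, 0, 0, 0, 0, 0, 0, 0, 0, 1, 0, 0, 0, 0, 0, 0, 0, 0]

Z[0]=37
i=1: fresh scan; Z[1]=0
i=2: fresh scan; Z[2]=0
i=3: fresh scan; Z[3]=3 extend→box=[3,6)
i=4: min(r-i=2, Z[1]=0)=0; Z[4]=0
i=5: min(r-i=1, Z[2]=0)=0; Z[5]=0
i=6: fresh scan; Z[6]=0
i=7: fresh scan; Z[7]=1 extend→box=[7,8)
i=8: fresh scan; Z[8]=1 extend→box=[8,9)
i=9: fresh scan; Z[9]=3 extend→box=[9,12)
i=10: min(r-i=2, Z[1]=0)=0; Z[10]=0
i=11: min(r-i=1, Z[2]=0)=0; Z[11]=0
i=12: fresh scan; Z[12]=0
i=13: fresh scan; Z[13]=0
i=14: fresh scan; Z[14]=0
i=15: fresh scan; Z[15]=0
i=16: fresh scan; Z[16]=0
i=17: fresh scan; Z[17]=0
i=18: fresh scan; Z[18]=0
i=19: fresh scan; Z[19]=0
i=20: fresh scan; Z[20]=0
i=21: fresh scan; Z[21]=0
i=22: fresh scan; Z[22]=0
i=23: fresh scan; Z[23]=0
i=24: fresh scan; Z[24]=0
i=25: fresh scan; Z[25]=0
i=26: fresh scan; Z[26]=0
i=27: fresh scan; Z[27]=0
i=28: fresh scan; Z[28]=1 extend→box=[28,29)
i=29: fresh scan; Z[29]=0
i=30: fresh scan; Z[30]=0
i=31: fresh scan; Z[31]=0
i=32: fresh scan; Z[32]=0
i=33: fresh scan; Z[33]=0
i=34: fresh scan; Z[34]=0
i=35: fresh scan; Z[35]=0
i=36: fresh scan; Z[36]=0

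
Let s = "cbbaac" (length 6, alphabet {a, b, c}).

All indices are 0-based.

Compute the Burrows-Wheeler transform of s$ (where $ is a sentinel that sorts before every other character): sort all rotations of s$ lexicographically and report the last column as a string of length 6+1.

rank  rotation last
    0  $cbbaac  c
    1  aac$cbb  b
    2  ac$cbba  a
    3  baac$cb  b
    4  bbaac$c  c
    5  c$cbbaa  a
    6  cbbaac$  $

cbabca$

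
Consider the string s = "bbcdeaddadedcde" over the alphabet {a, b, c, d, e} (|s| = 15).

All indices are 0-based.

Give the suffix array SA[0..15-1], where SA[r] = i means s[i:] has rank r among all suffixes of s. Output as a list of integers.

[5, 8, 0, 1, 12, 2, 7, 11, 6, 13, 3, 9, 14, 4, 10]

sorted suffixes:
  #0 SA[0]=5  'addadedcde'
  #1 SA[1]=8  'adedcde'
  #2 SA[2]=0  'bbcdeaddadedcde'
  #3 SA[3]=1  'bcdeaddadedcde'
  #4 SA[4]=12  'cde'
  #5 SA[5]=2  'cdeaddadedcde'
  #6 SA[6]=7  'dadedcde'
  #7 SA[7]=11  'dcde'
  #8 SA[8]=6  'ddadedcde'
  #9 SA[9]=13  'de'
  #10 SA[10]=3  'deaddadedcde'
  #11 SA[11]=9  'dedcde'
  #12 SA[12]=14  'e'
  #13 SA[13]=4  'eaddadedcde'
  #14 SA[14]=10  'edcde'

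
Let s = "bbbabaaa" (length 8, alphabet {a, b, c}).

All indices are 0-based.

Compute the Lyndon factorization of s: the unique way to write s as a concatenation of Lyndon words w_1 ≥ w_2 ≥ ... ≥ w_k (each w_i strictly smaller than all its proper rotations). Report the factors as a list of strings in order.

["b", "b", "b", "ab", "a", "a", "a"]

emit factor 1: 'b' (i=0, period=1)
emit factor 2: 'b' (i=1, period=1)
emit factor 3: 'b' (i=2, period=1)
emit factor 4: 'ab' (i=3, period=2)
emit factor 5: 'a' (i=5, period=1)
emit factor 6: 'a' (i=6, period=1)
emit factor 7: 'a' (i=7, period=1)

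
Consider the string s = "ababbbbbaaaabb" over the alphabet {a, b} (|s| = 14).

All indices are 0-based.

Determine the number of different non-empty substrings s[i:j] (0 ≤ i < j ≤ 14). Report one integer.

79

sorted suffixes:
  #0 SA[0]=8  'aaaabb'
  #1 SA[1]=9  'aaabb'
  #2 SA[2]=10  'aabb'
  #3 SA[3]=0  'ababbbbbaaaabb'
  #4 SA[4]=11  'abb'
  #5 SA[5]=2  'abbbbbaaaabb'
  #6 SA[6]=13  'b'
  #7 SA[7]=7  'baaaabb'
  #8 SA[8]=1  'babbbbbaaaabb'
  #9 SA[9]=12  'bb'
  #10 SA[10]=6  'bbaaaabb'
  #11 SA[11]=5  'bbbaaaabb'
  #12 SA[12]=4  'bbbbaaaabb'
  #13 SA[13]=3  'bbbbbaaaabb'

SA = [8, 9, 10, 0, 11, 2, 13, 7, 1, 12, 6, 5, 4, 3]
i: (SA[i-1],SA[i]) lcp shared
  1: (8,9) 3 'aaa'
  2: (9,10) 2 'aa'
  3: (10,0) 1 'a'
  4: (0,11) 2 'ab'
  5: (11,2) 3 'abb'
  6: (2,13) 0 ''
  7: (13,7) 1 'b'
  8: (7,1) 2 'ba'
  9: (1,12) 1 'b'
  10: (12,6) 2 'bb'
  11: (6,5) 2 'bb'
  12: (5,4) 3 'bbb'
  13: (4,3) 4 'bbbb'

n(n+1)/2 = 14·15/2 = 105
Σ LCP = 0 + 3 + 2 + 1 + 2 + 3 + 0 + 1 + 2 + 1 + 2 + 2 + 3 + 4 = 26
distinct = 105 − 26 = 79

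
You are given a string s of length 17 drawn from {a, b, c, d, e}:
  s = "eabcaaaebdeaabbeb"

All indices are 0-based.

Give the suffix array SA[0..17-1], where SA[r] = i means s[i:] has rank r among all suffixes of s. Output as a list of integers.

rank→(start, suffix):
  0 → (4, 'aaaebdeaabbeb')
  1 → (11, 'aabbeb')
  2 → (5, 'aaebdeaabbeb')
  3 → (12, 'abbeb')
  4 → (1, 'abcaaaebdeaabbeb')
  5 → (6, 'aebdeaabbeb')
  6 → (16, 'b')
  7 → (13, 'bbeb')
  8 → (2, 'bcaaaebdeaabbeb')
  9 → (8, 'bdeaabbeb')
  10 → (14, 'beb')
  11 → (3, 'caaaebdeaabbeb')
  12 → (9, 'deaabbeb')
  13 → (10, 'eaabbeb')
  14 → (0, 'eabcaaaebdeaabbeb')
  15 → (15, 'eb')
  16 → (7, 'ebdeaabbeb')

[4, 11, 5, 12, 1, 6, 16, 13, 2, 8, 14, 3, 9, 10, 0, 15, 7]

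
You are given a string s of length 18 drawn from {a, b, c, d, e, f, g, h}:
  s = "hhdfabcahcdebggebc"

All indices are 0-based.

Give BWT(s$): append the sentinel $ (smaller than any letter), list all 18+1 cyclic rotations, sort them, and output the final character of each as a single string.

rank  rotation             last
    0  $hhdfabcahcdebggebc  c
    1  abcahcdebggebc$hhdf  f
    2  ahcdebggebc$hhdfabc  c
    3  bc$hhdfabcahcdebgge  e
    4  bcahcdebggebc$hhdfa  a
    5  bggebc$hhdfabcahcde  e
    6  c$hhdfabcahcdebggeb  b
    7  cahcdebggebc$hhdfab  b
    8  cdebggebc$hhdfabcah  h
    9  debggebc$hhdfabcahc  c
   10  dfabcahcdebggebc$hh  h
   11  ebc$hhdfabcahcdebgg  g
   12  ebggebc$hhdfabcahcd  d
   13  fabcahcdebggebc$hhd  d
   14  gebc$hhdfabcahcdebg  g
   15  ggebc$hhdfabcahcdeb  b
   16  hcdebggebc$hhdfabca  a
   17  hdfabcahcdebggebc$h  h
   18  hhdfabcahcdebggebc$  $

cfceaebbhchgddgbah$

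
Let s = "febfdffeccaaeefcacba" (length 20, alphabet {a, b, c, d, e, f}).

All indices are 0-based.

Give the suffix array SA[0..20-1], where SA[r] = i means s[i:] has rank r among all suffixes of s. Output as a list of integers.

rank | idx | suffix
   0 |  19 | a
   1 |  10 | aaeefcacba
   2 |  16 | acba
   3 |  11 | aeefcacba
   4 |  18 | ba
   5 |   2 | bfdffeccaaeefcacba
   6 |   9 | caaeefcacba
   7 |  15 | cacba
   8 |  17 | cba
   9 |   8 | ccaaeefcacba
  10 |   4 | dffeccaaeefcacba
  11 |   1 | ebfdffeccaaeefcacba
  12 |   7 | eccaaeefcacba
  13 |  12 | eefcacba
  14 |  13 | efcacba
  15 |  14 | fcacba
  16 |   3 | fdffeccaaeefcacba
  17 |   0 | febfdffeccaaeefcacba
  18 |   6 | feccaaeefcacba
  19 |   5 | ffeccaaeefcacba

[19, 10, 16, 11, 18, 2, 9, 15, 17, 8, 4, 1, 7, 12, 13, 14, 3, 0, 6, 5]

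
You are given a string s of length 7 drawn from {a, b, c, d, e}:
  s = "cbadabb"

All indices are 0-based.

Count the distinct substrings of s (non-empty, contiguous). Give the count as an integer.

sorted suffixes:
  #0 SA[0]=4  'abb'
  #1 SA[1]=2  'adabb'
  #2 SA[2]=6  'b'
  #3 SA[3]=1  'badabb'
  #4 SA[4]=5  'bb'
  #5 SA[5]=0  'cbadabb'
  #6 SA[6]=3  'dabb'

SA = [4, 2, 6, 1, 5, 0, 3]
rank  pair      lcp
   1  s[4:],s[2:]  1  'a'
   2  s[2:],s[6:]  0  ''
   3  s[6:],s[1:]  1  'b'
   4  s[1:],s[5:]  1  'b'
   5  s[5:],s[0:]  0  ''
   6  s[0:],s[3:]  0  ''

n(n+1)/2 = 7·8/2 = 28
Σ LCP = 0 + 1 + 0 + 1 + 1 + 0 + 0 = 3
distinct = 28 − 3 = 25

25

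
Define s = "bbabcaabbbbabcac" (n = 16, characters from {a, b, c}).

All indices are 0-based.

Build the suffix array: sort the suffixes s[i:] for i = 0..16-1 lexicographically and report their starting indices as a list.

[5, 6, 2, 11, 14, 1, 10, 0, 9, 8, 7, 3, 12, 15, 4, 13]

sorted suffixes:
  #0 SA[0]=5  'aabbbbabcac'
  #1 SA[1]=6  'abbbbabcac'
  #2 SA[2]=2  'abcaabbbbabcac'
  #3 SA[3]=11  'abcac'
  #4 SA[4]=14  'ac'
  #5 SA[5]=1  'babcaabbbbabcac'
  #6 SA[6]=10  'babcac'
  #7 SA[7]=0  'bbabcaabbbbabcac'
  #8 SA[8]=9  'bbabcac'
  #9 SA[9]=8  'bbbabcac'
  #10 SA[10]=7  'bbbbabcac'
  #11 SA[11]=3  'bcaabbbbabcac'
  #12 SA[12]=12  'bcac'
  #13 SA[13]=15  'c'
  #14 SA[14]=4  'caabbbbabcac'
  #15 SA[15]=13  'cac'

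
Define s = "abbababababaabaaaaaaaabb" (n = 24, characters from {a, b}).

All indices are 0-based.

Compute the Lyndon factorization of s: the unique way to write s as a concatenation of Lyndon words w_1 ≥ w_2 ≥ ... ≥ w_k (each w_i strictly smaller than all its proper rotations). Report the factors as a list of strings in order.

["abb", "ab", "ab", "ab", "ab", "aab", "aaaaaaaabb"]

emit factor 1: 'abb' (i=0, period=3)
emit factor 2: 'ab' (i=3, period=2)
emit factor 3: 'ab' (i=5, period=2)
emit factor 4: 'ab' (i=7, period=2)
emit factor 5: 'ab' (i=9, period=2)
emit factor 6: 'aab' (i=11, period=3)
emit factor 7: 'aaaaaaaabb' (i=14, period=10)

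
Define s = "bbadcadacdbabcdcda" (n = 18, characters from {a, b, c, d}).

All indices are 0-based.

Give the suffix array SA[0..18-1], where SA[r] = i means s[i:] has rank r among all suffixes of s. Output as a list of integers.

[17, 11, 7, 5, 2, 10, 1, 0, 12, 4, 15, 8, 13, 16, 6, 9, 3, 14]

sorted suffixes:
  #0 SA[0]=17  'a'
  #1 SA[1]=11  'abcdcda'
  #2 SA[2]=7  'acdbabcdcda'
  #3 SA[3]=5  'adacdbabcdcda'
  #4 SA[4]=2  'adcadacdbabcdcda'
  #5 SA[5]=10  'babcdcda'
  #6 SA[6]=1  'badcadacdbabcdcda'
  #7 SA[7]=0  'bbadcadacdbabcdcda'
  #8 SA[8]=12  'bcdcda'
  #9 SA[9]=4  'cadacdbabcdcda'
  #10 SA[10]=15  'cda'
  #11 SA[11]=8  'cdbabcdcda'
  #12 SA[12]=13  'cdcda'
  #13 SA[13]=16  'da'
  #14 SA[14]=6  'dacdbabcdcda'
  #15 SA[15]=9  'dbabcdcda'
  #16 SA[16]=3  'dcadacdbabcdcda'
  #17 SA[17]=14  'dcda'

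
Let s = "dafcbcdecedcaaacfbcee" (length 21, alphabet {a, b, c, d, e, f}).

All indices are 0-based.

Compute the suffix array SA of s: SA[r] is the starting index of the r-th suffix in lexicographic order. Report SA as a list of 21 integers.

[12, 13, 14, 1, 4, 17, 11, 3, 5, 8, 18, 15, 0, 10, 6, 20, 7, 9, 19, 16, 2]

rank | idx | suffix
   0 |  12 | aaacfbcee
   1 |  13 | aacfbcee
   2 |  14 | acfbcee
   3 |   1 | afcbcdecedcaaacfbcee
   4 |   4 | bcdecedcaaacfbcee
   5 |  17 | bcee
   6 |  11 | caaacfbcee
   7 |   3 | cbcdecedcaaacfbcee
   8 |   5 | cdecedcaaacfbcee
   9 |   8 | cedcaaacfbcee
  10 |  18 | cee
  11 |  15 | cfbcee
  12 |   0 | dafcbcdecedcaaacfbcee
  13 |  10 | dcaaacfbcee
  14 |   6 | decedcaaacfbcee
  15 |  20 | e
  16 |   7 | ecedcaaacfbcee
  17 |   9 | edcaaacfbcee
  18 |  19 | ee
  19 |  16 | fbcee
  20 |   2 | fcbcdecedcaaacfbcee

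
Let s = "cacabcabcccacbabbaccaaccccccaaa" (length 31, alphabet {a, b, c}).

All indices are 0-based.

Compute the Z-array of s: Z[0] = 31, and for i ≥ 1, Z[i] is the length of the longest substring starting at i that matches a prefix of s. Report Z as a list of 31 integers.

[31, 0, 2, 0, 0, 2, 0, 0, 1, 1, 3, 0, 1, 0, 0, 0, 0, 0, 1, 2, 0, 0, 1, 1, 1, 1, 1, 2, 0, 0, 0]

Z[0]=31
i=1: i≥r, start 0; Z[1]=0
i=2: i≥r, start 0; Z[2]=2 extend→box=[2,4)
i=3: min(r-i=1, Z[1]=0)=0; Z[3]=0
i=4: i≥r, start 0; Z[4]=0
i=5: i≥r, start 0; Z[5]=2 extend→box=[5,7)
i=6: min(r-i=1, Z[1]=0)=0; Z[6]=0
i=7: i≥r, start 0; Z[7]=0
i=8: i≥r, start 0; Z[8]=1 extend→box=[8,9)
i=9: i≥r, start 0; Z[9]=1 extend→box=[9,10)
i=10: i≥r, start 0; Z[10]=3 extend→box=[10,13)
i=11: min(r-i=2, Z[1]=0)=0; Z[11]=0
i=12: min(r-i=1, Z[2]=2)=1; Z[12]=1
i=13: i≥r, start 0; Z[13]=0
i=14: i≥r, start 0; Z[14]=0
i=15: i≥r, start 0; Z[15]=0
i=16: i≥r, start 0; Z[16]=0
i=17: i≥r, start 0; Z[17]=0
i=18: i≥r, start 0; Z[18]=1 extend→box=[18,19)
i=19: i≥r, start 0; Z[19]=2 extend→box=[19,21)
i=20: min(r-i=1, Z[1]=0)=0; Z[20]=0
i=21: i≥r, start 0; Z[21]=0
i=22: i≥r, start 0; Z[22]=1 extend→box=[22,23)
i=23: i≥r, start 0; Z[23]=1 extend→box=[23,24)
i=24: i≥r, start 0; Z[24]=1 extend→box=[24,25)
i=25: i≥r, start 0; Z[25]=1 extend→box=[25,26)
i=26: i≥r, start 0; Z[26]=1 extend→box=[26,27)
i=27: i≥r, start 0; Z[27]=2 extend→box=[27,29)
i=28: min(r-i=1, Z[1]=0)=0; Z[28]=0
i=29: i≥r, start 0; Z[29]=0
i=30: i≥r, start 0; Z[30]=0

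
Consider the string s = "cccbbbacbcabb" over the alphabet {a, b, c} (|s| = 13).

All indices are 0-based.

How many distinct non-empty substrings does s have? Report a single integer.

rank | idx | suffix
   0 |  10 | abb
   1 |   6 | acbcabb
   2 |  12 | b
   3 |   5 | bacbcabb
   4 |  11 | bb
   5 |   4 | bbacbcabb
   6 |   3 | bbbacbcabb
   7 |   8 | bcabb
   8 |   9 | cabb
   9 |   2 | cbbbacbcabb
  10 |   7 | cbcabb
  11 |   1 | ccbbbacbcabb
  12 |   0 | cccbbbacbcabb

SA = [10, 6, 12, 5, 11, 4, 3, 8, 9, 2, 7, 1, 0]
rank  pair      lcp
   1  s[10:],s[6:]  1  'a'
   2  s[6:],s[12:]  0  ''
   3  s[12:],s[5:]  1  'b'
   4  s[5:],s[11:]  1  'b'
   5  s[11:],s[4:]  2  'bb'
   6  s[4:],s[3:]  2  'bb'
   7  s[3:],s[8:]  1  'b'
   8  s[8:],s[9:]  0  ''
   9  s[9:],s[2:]  1  'c'
  10  s[2:],s[7:]  2  'cb'
  11  s[7:],s[1:]  1  'c'
  12  s[1:],s[0:]  2  'cc'

n(n+1)/2 = 13·14/2 = 91
Σ LCP = 0 + 1 + 0 + 1 + 1 + 2 + 2 + 1 + 0 + 1 + 2 + 1 + 2 = 14
distinct = 91 − 14 = 77

77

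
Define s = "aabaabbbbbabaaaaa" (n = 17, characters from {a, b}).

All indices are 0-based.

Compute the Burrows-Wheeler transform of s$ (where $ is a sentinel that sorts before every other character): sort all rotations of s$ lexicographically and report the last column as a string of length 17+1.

aaaaab$bbaaaabbbba

rank  rotation            last
    0  $aabaabbbbbabaaaaa  a
    1  a$aabaabbbbbabaaaa  a
    2  aa$aabaabbbbbabaaa  a
    3  aaa$aabaabbbbbabaa  a
    4  aaaa$aabaabbbbbaba  a
    5  aaaaa$aabaabbbbbab  b
    6  aabaabbbbbabaaaaa$  $
    7  aabbbbbabaaaaa$aab  b
    8  abaaaaa$aabaabbbbb  b
    9  abaabbbbbabaaaaa$a  a
   10  abbbbbabaaaaa$aaba  a
   11  baaaaa$aabaabbbbba  a
   12  baabbbbbabaaaaa$aa  a
   13  babaaaaa$aabaabbbb  b
   14  bbabaaaaa$aabaabbb  b
   15  bbbabaaaaa$aabaabb  b
   16  bbbbabaaaaa$aabaab  b
   17  bbbbbabaaaaa$aabaa  a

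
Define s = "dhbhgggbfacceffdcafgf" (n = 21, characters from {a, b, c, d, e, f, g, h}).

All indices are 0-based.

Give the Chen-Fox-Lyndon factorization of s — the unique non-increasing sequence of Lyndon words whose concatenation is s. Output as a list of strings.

emit factor 1: 'dh' (i=0, period=2)
emit factor 2: 'bhggg' (i=2, period=5)
emit factor 3: 'bf' (i=7, period=2)
emit factor 4: 'acceffdcafgf' (i=9, period=12)

["dh", "bhggg", "bf", "acceffdcafgf"]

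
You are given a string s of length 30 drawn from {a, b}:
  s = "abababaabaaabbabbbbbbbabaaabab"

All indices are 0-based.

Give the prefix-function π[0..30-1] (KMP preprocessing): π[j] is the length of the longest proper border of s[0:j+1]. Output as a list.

π[0] = 0
j=1 s[j]='b': π[1]=0 (border '')
j=2 s[j]='a': π[2]=1 (border 'a')
j=3 s[j]='b': π[3]=2 (border 'ab')
j=4 s[j]='a': π[4]=3 (border 'aba')
j=5 s[j]='b': π[5]=4 (border 'abab')
j=6 s[j]='a': π[6]=5 (border 'ababa')
j=7 s[j]='a': k: 5→3→1→0; π[7]=1 (border 'a')
j=8 s[j]='b': π[8]=2 (border 'ab')
j=9 s[j]='a': π[9]=3 (border 'aba')
j=10 s[j]='a': k: 3→1→0; π[10]=1 (border 'a')
j=11 s[j]='a': k: 1→0; π[11]=1 (border 'a')
j=12 s[j]='b': π[12]=2 (border 'ab')
j=13 s[j]='b': k: 2→0; π[13]=0 (border '')
j=14 s[j]='a': π[14]=1 (border 'a')
j=15 s[j]='b': π[15]=2 (border 'ab')
j=16 s[j]='b': k: 2→0; π[16]=0 (border '')
j=17 s[j]='b': π[17]=0 (border '')
j=18 s[j]='b': π[18]=0 (border '')
j=19 s[j]='b': π[19]=0 (border '')
j=20 s[j]='b': π[20]=0 (border '')
j=21 s[j]='b': π[21]=0 (border '')
j=22 s[j]='a': π[22]=1 (border 'a')
j=23 s[j]='b': π[23]=2 (border 'ab')
j=24 s[j]='a': π[24]=3 (border 'aba')
j=25 s[j]='a': k: 3→1→0; π[25]=1 (border 'a')
j=26 s[j]='a': k: 1→0; π[26]=1 (border 'a')
j=27 s[j]='b': π[27]=2 (border 'ab')
j=28 s[j]='a': π[28]=3 (border 'aba')
j=29 s[j]='b': π[29]=4 (border 'abab')

[0, 0, 1, 2, 3, 4, 5, 1, 2, 3, 1, 1, 2, 0, 1, 2, 0, 0, 0, 0, 0, 0, 1, 2, 3, 1, 1, 2, 3, 4]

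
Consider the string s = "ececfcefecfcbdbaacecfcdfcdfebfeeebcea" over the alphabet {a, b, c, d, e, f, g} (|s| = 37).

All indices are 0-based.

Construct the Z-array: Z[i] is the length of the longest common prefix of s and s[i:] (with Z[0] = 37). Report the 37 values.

[37, 0, 2, 0, 0, 0, 1, 0, 2, 0, 0, 0, 0, 0, 0, 0, 0, 0, 2, 0, 0, 0, 0, 0, 0, 0, 0, 1, 0, 0, 1, 1, 1, 0, 0, 1, 0]

Z[0]=37
i=1: outside box; Z[1]=0
i=2: outside box; Z[2]=2 extend→box=[2,4)
i=3: min(r-i=1, Z[1]=0)=0; Z[3]=0
i=4: outside box; Z[4]=0
i=5: outside box; Z[5]=0
i=6: outside box; Z[6]=1 extend→box=[6,7)
i=7: outside box; Z[7]=0
i=8: outside box; Z[8]=2 extend→box=[8,10)
i=9: min(r-i=1, Z[1]=0)=0; Z[9]=0
i=10: outside box; Z[10]=0
i=11: outside box; Z[11]=0
i=12: outside box; Z[12]=0
i=13: outside box; Z[13]=0
i=14: outside box; Z[14]=0
i=15: outside box; Z[15]=0
i=16: outside box; Z[16]=0
i=17: outside box; Z[17]=0
i=18: outside box; Z[18]=2 extend→box=[18,20)
i=19: min(r-i=1, Z[1]=0)=0; Z[19]=0
i=20: outside box; Z[20]=0
i=21: outside box; Z[21]=0
i=22: outside box; Z[22]=0
i=23: outside box; Z[23]=0
i=24: outside box; Z[24]=0
i=25: outside box; Z[25]=0
i=26: outside box; Z[26]=0
i=27: outside box; Z[27]=1 extend→box=[27,28)
i=28: outside box; Z[28]=0
i=29: outside box; Z[29]=0
i=30: outside box; Z[30]=1 extend→box=[30,31)
i=31: outside box; Z[31]=1 extend→box=[31,32)
i=32: outside box; Z[32]=1 extend→box=[32,33)
i=33: outside box; Z[33]=0
i=34: outside box; Z[34]=0
i=35: outside box; Z[35]=1 extend→box=[35,36)
i=36: outside box; Z[36]=0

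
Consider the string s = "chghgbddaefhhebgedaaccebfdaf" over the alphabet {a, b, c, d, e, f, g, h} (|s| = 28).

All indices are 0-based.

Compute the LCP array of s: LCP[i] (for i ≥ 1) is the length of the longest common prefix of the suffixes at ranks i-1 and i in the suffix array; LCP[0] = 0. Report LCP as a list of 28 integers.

rank | idx | suffix
   0 |  18 | aaccebfdaf
   1 |  19 | accebfdaf
   2 |   8 | aefhhebgedaaccebfdaf
   3 |  26 | af
   4 |   5 | bddaefhhebgedaaccebfdaf
   5 |  23 | bfdaf
   6 |  14 | bgedaaccebfdaf
   7 |  20 | ccebfdaf
   8 |  21 | cebfdaf
   9 |   0 | chghgbddaefhhebgedaaccebfdaf
  10 |  17 | daaccebfdaf
  11 |   7 | daefhhebgedaaccebfdaf
  12 |  25 | daf
  13 |   6 | ddaefhhebgedaaccebfdaf
  14 |  22 | ebfdaf
  15 |  13 | ebgedaaccebfdaf
  16 |  16 | edaaccebfdaf
  17 |   9 | efhhebgedaaccebfdaf
  18 |  27 | f
  19 |  24 | fdaf
  20 |  10 | fhhebgedaaccebfdaf
  21 |   4 | gbddaefhhebgedaaccebfdaf
  22 |  15 | gedaaccebfdaf
  23 |   2 | ghgbddaefhhebgedaaccebfdaf
  24 |  12 | hebgedaaccebfdaf
  25 |   3 | hgbddaefhhebgedaaccebfdaf
  26 |   1 | hghgbddaefhhebgedaaccebfdaf
  27 |  11 | hhebgedaaccebfdaf

SA = [18, 19, 8, 26, 5, 23, 14, 20, 21, 0, 17, 7, 25, 6, 22, 13, 16, 9, 27, 24, 10, 4, 15, 2, 12, 3, 1, 11]
i: (SA[i-1],SA[i]) lcp shared
  1: (18,19) 1 'a'
  2: (19,8) 1 'a'
  3: (8,26) 1 'a'
  4: (26,5) 0 ''
  5: (5,23) 1 'b'
  6: (23,14) 1 'b'
  7: (14,20) 0 ''
  8: (20,21) 1 'c'
  9: (21,0) 1 'c'
  10: (0,17) 0 ''
  11: (17,7) 2 'da'
  12: (7,25) 2 'da'
  13: (25,6) 1 'd'
  14: (6,22) 0 ''
  15: (22,13) 2 'eb'
  16: (13,16) 1 'e'
  17: (16,9) 1 'e'
  18: (9,27) 0 ''
  19: (27,24) 1 'f'
  20: (24,10) 1 'f'
  21: (10,4) 0 ''
  22: (4,15) 1 'g'
  23: (15,2) 1 'g'
  24: (2,12) 0 ''
  25: (12,3) 1 'h'
  26: (3,1) 2 'hg'
  27: (1,11) 1 'h'

[0, 1, 1, 1, 0, 1, 1, 0, 1, 1, 0, 2, 2, 1, 0, 2, 1, 1, 0, 1, 1, 0, 1, 1, 0, 1, 2, 1]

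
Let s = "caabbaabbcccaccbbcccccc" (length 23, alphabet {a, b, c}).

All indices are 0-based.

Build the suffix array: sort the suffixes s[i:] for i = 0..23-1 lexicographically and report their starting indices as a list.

rank→(start, suffix):
  0 → (1, 'aabbaabbcccaccbbcccccc')
  1 → (5, 'aabbcccaccbbcccccc')
  2 → (2, 'abbaabbcccaccbbcccccc')
  3 → (6, 'abbcccaccbbcccccc')
  4 → (12, 'accbbcccccc')
  5 → (4, 'baabbcccaccbbcccccc')
  6 → (3, 'bbaabbcccaccbbcccccc')
  7 → (7, 'bbcccaccbbcccccc')
  8 → (15, 'bbcccccc')
  9 → (8, 'bcccaccbbcccccc')
  10 → (16, 'bcccccc')
  11 → (22, 'c')
  12 → (0, 'caabbaabbcccaccbbcccccc')
  13 → (11, 'caccbbcccccc')
  14 → (14, 'cbbcccccc')
  15 → (21, 'cc')
  16 → (10, 'ccaccbbcccccc')
  17 → (13, 'ccbbcccccc')
  18 → (20, 'ccc')
  19 → (9, 'cccaccbbcccccc')
  20 → (19, 'cccc')
  21 → (18, 'ccccc')
  22 → (17, 'cccccc')

[1, 5, 2, 6, 12, 4, 3, 7, 15, 8, 16, 22, 0, 11, 14, 21, 10, 13, 20, 9, 19, 18, 17]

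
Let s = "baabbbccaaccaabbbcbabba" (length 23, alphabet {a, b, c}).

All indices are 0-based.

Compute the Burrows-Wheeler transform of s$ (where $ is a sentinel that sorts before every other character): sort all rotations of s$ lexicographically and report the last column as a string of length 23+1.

rank  rotation                  last
    0  $baabbbccaaccaabbbcbabba  a
    1  a$baabbbccaaccaabbbcbabb  b
    2  aabbbcbabba$baabbbccaacc  c
    3  aabbbccaaccaabbbcbabba$b  b
    4  aaccaabbbcbabba$baabbbcc  c
    5  abba$baabbbccaaccaabbbcb  b
    6  abbbcbabba$baabbbccaacca  a
    7  abbbccaaccaabbbcbabba$ba  a
    8  accaabbbcbabba$baabbbcca  a
    9  ba$baabbbccaaccaabbbcbab  b
   10  baabbbccaaccaabbbcbabba$  $
   11  babba$baabbbccaaccaabbbc  c
   12  bba$baabbbccaaccaabbbcba  a
   13  bbbcbabba$baabbbccaaccaa  a
   14  bbbccaaccaabbbcbabba$baa  a
   15  bbcbabba$baabbbccaaccaab  b
   16  bbccaaccaabbbcbabba$baab  b
   17  bcbabba$baabbbccaaccaabb  b
   18  bccaaccaabbbcbabba$baabb  b
   19  caabbbcbabba$baabbbccaac  c
   20  caaccaabbbcbabba$baabbbc  c
   21  cbabba$baabbbccaaccaabbb  b
   22  ccaabbbcbabba$baabbbccaa  a
   23  ccaaccaabbbcbabba$baabbb  b

abcbcbaaab$caaabbbbccbab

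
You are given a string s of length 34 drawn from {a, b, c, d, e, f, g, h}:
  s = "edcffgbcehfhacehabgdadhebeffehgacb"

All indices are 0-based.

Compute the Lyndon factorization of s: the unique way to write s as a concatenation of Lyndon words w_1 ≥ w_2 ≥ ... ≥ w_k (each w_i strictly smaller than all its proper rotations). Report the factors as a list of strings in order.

emit factor 1: 'e' (i=0, period=1)
emit factor 2: 'd' (i=1, period=1)
emit factor 3: 'cffg' (i=2, period=4)
emit factor 4: 'bcehfh' (i=6, period=6)
emit factor 5: 'aceh' (i=12, period=4)
emit factor 6: 'abgdadhebeffehgacb' (i=16, period=18)

["e", "d", "cffg", "bcehfh", "aceh", "abgdadhebeffehgacb"]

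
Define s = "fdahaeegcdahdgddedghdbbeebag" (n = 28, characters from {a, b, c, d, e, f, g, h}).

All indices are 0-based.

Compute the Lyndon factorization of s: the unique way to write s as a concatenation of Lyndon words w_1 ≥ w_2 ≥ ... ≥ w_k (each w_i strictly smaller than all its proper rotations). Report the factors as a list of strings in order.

["f", "d", "ah", "aeegcdahdgddedghdbbeebag"]

emit factor 1: 'f' (i=0, period=1)
emit factor 2: 'd' (i=1, period=1)
emit factor 3: 'ah' (i=2, period=2)
emit factor 4: 'aeegcdahdgddedghdbbeebag' (i=4, period=24)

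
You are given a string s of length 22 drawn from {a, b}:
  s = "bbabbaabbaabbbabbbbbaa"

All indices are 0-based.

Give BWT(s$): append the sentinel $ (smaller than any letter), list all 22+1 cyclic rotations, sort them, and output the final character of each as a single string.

aabbbbaabbbbbbbaa$bbaba

rank  rotation                 last
    0  $bbabbaabbaabbbabbbbbaa  a
    1  a$bbabbaabbaabbbabbbbba  a
    2  aa$bbabbaabbaabbbabbbbb  b
    3  aabbaabbbabbbbbaa$bbabb  b
    4  aabbbabbbbbaa$bbabbaabb  b
    5  abbaabbaabbbabbbbbaa$bb  b
    6  abbaabbbabbbbbaa$bbabba  a
    7  abbbabbbbbaa$bbabbaabba  a
    8  abbbbbaa$bbabbaabbaabbb  b
    9  baa$bbabbaabbaabbbabbbb  b
   10  baabbaabbbabbbbbaa$bbab  b
   11  baabbbabbbbbaa$bbabbaab  b
   12  babbaabbaabbbabbbbbaa$b  b
   13  babbbbbaa$bbabbaabbaabb  b
   14  bbaa$bbabbaabbaabbbabbb  b
   15  bbaabbaabbbabbbbbaa$bba  a
   16  bbaabbbabbbbbaa$bbabbaa  a
   17  bbabbaabbaabbbabbbbbaa$  $
   18  bbabbbbbaa$bbabbaabbaab  b
   19  bbbaa$bbabbaabbaabbbabb  b
   20  bbbabbbbbaa$bbabbaabbaa  a
   21  bbbbaa$bbabbaabbaabbbab  b
   22  bbbbbaa$bbabbaabbaabbba  a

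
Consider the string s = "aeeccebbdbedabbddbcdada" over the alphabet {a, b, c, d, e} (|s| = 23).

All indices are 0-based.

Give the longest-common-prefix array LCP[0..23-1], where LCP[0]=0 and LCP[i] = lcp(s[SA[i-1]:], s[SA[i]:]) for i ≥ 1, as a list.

[0, 1, 1, 1, 0, 3, 1, 1, 2, 1, 0, 1, 1, 0, 2, 2, 1, 2, 1, 0, 1, 1, 1]

sorted suffixes:
  #0 SA[0]=22  'a'
  #1 SA[1]=12  'abbddbcdada'
  #2 SA[2]=20  'ada'
  #3 SA[3]=0  'aeeccebbdbedabbddbcdada'
  #4 SA[4]=6  'bbdbedabbddbcdada'
  #5 SA[5]=13  'bbddbcdada'
  #6 SA[6]=17  'bcdada'
  #7 SA[7]=7  'bdbedabbddbcdada'
  #8 SA[8]=14  'bddbcdada'
  #9 SA[9]=9  'bedabbddbcdada'
  #10 SA[10]=3  'ccebbdbedabbddbcdada'
  #11 SA[11]=18  'cdada'
  #12 SA[12]=4  'cebbdbedabbddbcdada'
  #13 SA[13]=21  'da'
  #14 SA[14]=11  'dabbddbcdada'
  #15 SA[15]=19  'dada'
  #16 SA[16]=16  'dbcdada'
  #17 SA[17]=8  'dbedabbddbcdada'
  #18 SA[18]=15  'ddbcdada'
  #19 SA[19]=5  'ebbdbedabbddbcdada'
  #20 SA[20]=2  'eccebbdbedabbddbcdada'
  #21 SA[21]=10  'edabbddbcdada'
  #22 SA[22]=1  'eeccebbdbedabbddbcdada'

SA = [22, 12, 20, 0, 6, 13, 17, 7, 14, 9, 3, 18, 4, 21, 11, 19, 16, 8, 15, 5, 2, 10, 1]
[i] adj suffixes → lcp
  [1] 22/12 → 1 ('a')
  [2] 12/20 → 1 ('a')
  [3] 20/0 → 1 ('a')
  [4] 0/6 → 0 ('')
  [5] 6/13 → 3 ('bbd')
  [6] 13/17 → 1 ('b')
  [7] 17/7 → 1 ('b')
  [8] 7/14 → 2 ('bd')
  [9] 14/9 → 1 ('b')
  [10] 9/3 → 0 ('')
  [11] 3/18 → 1 ('c')
  [12] 18/4 → 1 ('c')
  [13] 4/21 → 0 ('')
  [14] 21/11 → 2 ('da')
  [15] 11/19 → 2 ('da')
  [16] 19/16 → 1 ('d')
  [17] 16/8 → 2 ('db')
  [18] 8/15 → 1 ('d')
  [19] 15/5 → 0 ('')
  [20] 5/2 → 1 ('e')
  [21] 2/10 → 1 ('e')
  [22] 10/1 → 1 ('e')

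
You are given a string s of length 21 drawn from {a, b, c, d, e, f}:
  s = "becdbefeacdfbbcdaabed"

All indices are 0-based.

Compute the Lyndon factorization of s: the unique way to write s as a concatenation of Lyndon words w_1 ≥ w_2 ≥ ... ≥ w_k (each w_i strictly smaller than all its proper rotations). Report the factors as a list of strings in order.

["becdbefe", "acdfbbcd", "aabed"]

emit factor 1: 'becdbefe' (i=0, period=8)
emit factor 2: 'acdfbbcd' (i=8, period=8)
emit factor 3: 'aabed' (i=16, period=5)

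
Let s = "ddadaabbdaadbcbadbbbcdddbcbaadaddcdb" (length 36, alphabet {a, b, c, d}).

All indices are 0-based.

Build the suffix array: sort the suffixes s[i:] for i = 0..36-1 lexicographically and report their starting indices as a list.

rank→(start, suffix):
  0 → (4, 'aabbdaadbcbadbbbcdddbcbaadaddcdb')
  1 → (27, 'aadaddcdb')
  2 → (9, 'aadbcbadbbbcdddbcbaadaddcdb')
  3 → (5, 'abbdaadbcbadbbbcdddbcbaadaddcdb')
  4 → (2, 'adaabbdaadbcbadbbbcdddbcbaadaddcdb')
  5 → (28, 'adaddcdb')
  6 → (15, 'adbbbcdddbcbaadaddcdb')
  7 → (10, 'adbcbadbbbcdddbcbaadaddcdb')
  8 → (30, 'addcdb')
  9 → (35, 'b')
  10 → (26, 'baadaddcdb')
  11 → (14, 'badbbbcdddbcbaadaddcdb')
  12 → (17, 'bbbcdddbcbaadaddcdb')
  13 → (18, 'bbcdddbcbaadaddcdb')
  14 → (6, 'bbdaadbcbadbbbcdddbcbaadaddcdb')
  15 → (24, 'bcbaadaddcdb')
  16 → (12, 'bcbadbbbcdddbcbaadaddcdb')
  17 → (19, 'bcdddbcbaadaddcdb')
  18 → (7, 'bdaadbcbadbbbcdddbcbaadaddcdb')
  19 → (25, 'cbaadaddcdb')
  20 → (13, 'cbadbbbcdddbcbaadaddcdb')
  21 → (33, 'cdb')
  22 → (20, 'cdddbcbaadaddcdb')
  23 → (3, 'daabbdaadbcbadbbbcdddbcbaadaddcdb')
  24 → (8, 'daadbcbadbbbcdddbcbaadaddcdb')
  25 → (1, 'dadaabbdaadbcbadbbbcdddbcbaadaddcdb')
  26 → (29, 'daddcdb')
  27 → (34, 'db')
  28 → (16, 'dbbbcdddbcbaadaddcdb')
  29 → (23, 'dbcbaadaddcdb')
  30 → (11, 'dbcbadbbbcdddbcbaadaddcdb')
  31 → (32, 'dcdb')
  32 → (0, 'ddadaabbdaadbcbadbbbcdddbcbaadaddcdb')
  33 → (22, 'ddbcbaadaddcdb')
  34 → (31, 'ddcdb')
  35 → (21, 'dddbcbaadaddcdb')

[4, 27, 9, 5, 2, 28, 15, 10, 30, 35, 26, 14, 17, 18, 6, 24, 12, 19, 7, 25, 13, 33, 20, 3, 8, 1, 29, 34, 16, 23, 11, 32, 0, 22, 31, 21]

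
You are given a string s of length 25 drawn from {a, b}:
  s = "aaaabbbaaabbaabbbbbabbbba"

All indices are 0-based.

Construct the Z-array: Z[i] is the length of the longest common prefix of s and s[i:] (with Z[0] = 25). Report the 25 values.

[25, 3, 2, 1, 0, 0, 0, 3, 2, 1, 0, 0, 2, 1, 0, 0, 0, 0, 0, 1, 0, 0, 0, 0, 1]

Z[0]=25
i=1: outside box; Z[1]=3 extend→box=[1,4)
i=2: min(r-i=2, Z[1]=3)=2; Z[2]=2
i=3: min(r-i=1, Z[2]=2)=1; Z[3]=1
i=4: outside box; Z[4]=0
i=5: outside box; Z[5]=0
i=6: outside box; Z[6]=0
i=7: outside box; Z[7]=3 extend→box=[7,10)
i=8: min(r-i=2, Z[1]=3)=2; Z[8]=2
i=9: min(r-i=1, Z[2]=2)=1; Z[9]=1
i=10: outside box; Z[10]=0
i=11: outside box; Z[11]=0
i=12: outside box; Z[12]=2 extend→box=[12,14)
i=13: min(r-i=1, Z[1]=3)=1; Z[13]=1
i=14: outside box; Z[14]=0
i=15: outside box; Z[15]=0
i=16: outside box; Z[16]=0
i=17: outside box; Z[17]=0
i=18: outside box; Z[18]=0
i=19: outside box; Z[19]=1 extend→box=[19,20)
i=20: outside box; Z[20]=0
i=21: outside box; Z[21]=0
i=22: outside box; Z[22]=0
i=23: outside box; Z[23]=0
i=24: outside box; Z[24]=1 extend→box=[24,25)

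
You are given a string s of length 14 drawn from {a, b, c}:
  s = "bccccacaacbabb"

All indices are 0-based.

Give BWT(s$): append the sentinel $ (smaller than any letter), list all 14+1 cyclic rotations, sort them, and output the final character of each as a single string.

rank  rotation         last
    0  $bccccacaacbabb  b
    1  aacbabb$bccccac  c
    2  abb$bccccacaacb  b
    3  acaacbabb$bcccc  c
    4  acbabb$bccccaca  a
    5  b$bccccacaacbab  b
    6  babb$bccccacaac  c
    7  bb$bccccacaacba  a
    8  bccccacaacbabb$  $
    9  caacbabb$bcccca  a
   10  cacaacbabb$bccc  c
   11  cbabb$bccccacaa  a
   12  ccacaacbabb$bcc  c
   13  cccacaacbabb$bc  c
   14  ccccacaacbabb$b  b

bcbcabca$acaccb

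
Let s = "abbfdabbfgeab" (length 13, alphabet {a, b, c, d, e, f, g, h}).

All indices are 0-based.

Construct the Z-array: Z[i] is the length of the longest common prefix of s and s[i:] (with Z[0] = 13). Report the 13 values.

Z[0]=13
i=1: outside box; Z[1]=0
i=2: outside box; Z[2]=0
i=3: outside box; Z[3]=0
i=4: outside box; Z[4]=0
i=5: outside box; Z[5]=4 grow→box=[5,9)
i=6: min(r-i=3, Z[1]=0)=0; Z[6]=0
i=7: min(r-i=2, Z[2]=0)=0; Z[7]=0
i=8: min(r-i=1, Z[3]=0)=0; Z[8]=0
i=9: outside box; Z[9]=0
i=10: outside box; Z[10]=0
i=11: outside box; Z[11]=2 grow→box=[11,13)
i=12: min(r-i=1, Z[1]=0)=0; Z[12]=0

[13, 0, 0, 0, 0, 4, 0, 0, 0, 0, 0, 2, 0]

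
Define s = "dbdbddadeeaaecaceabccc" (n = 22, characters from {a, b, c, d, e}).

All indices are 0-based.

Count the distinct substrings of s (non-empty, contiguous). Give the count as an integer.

rank→(start, suffix):
  0 → (10, 'aaecaceabccc')
  1 → (17, 'abccc')
  2 → (14, 'aceabccc')
  3 → (6, 'adeeaaecaceabccc')
  4 → (11, 'aecaceabccc')
  5 → (18, 'bccc')
  6 → (1, 'bdbddadeeaaecaceabccc')
  7 → (3, 'bddadeeaaecaceabccc')
  8 → (21, 'c')
  9 → (13, 'caceabccc')
  10 → (20, 'cc')
  11 → (19, 'ccc')
  12 → (15, 'ceabccc')
  13 → (5, 'dadeeaaecaceabccc')
  14 → (0, 'dbdbddadeeaaecaceabccc')
  15 → (2, 'dbddadeeaaecaceabccc')
  16 → (4, 'ddadeeaaecaceabccc')
  17 → (7, 'deeaaecaceabccc')
  18 → (9, 'eaaecaceabccc')
  19 → (16, 'eabccc')
  20 → (12, 'ecaceabccc')
  21 → (8, 'eeaaecaceabccc')

SA = [10, 17, 14, 6, 11, 18, 1, 3, 21, 13, 20, 19, 15, 5, 0, 2, 4, 7, 9, 16, 12, 8]
rank  pair      lcp
   1  s[10:],s[17:]  1  'a'
   2  s[17:],s[14:]  1  'a'
   3  s[14:],s[6:]  1  'a'
   4  s[6:],s[11:]  1  'a'
   5  s[11:],s[18:]  0  ''
   6  s[18:],s[1:]  1  'b'
   7  s[1:],s[3:]  2  'bd'
   8  s[3:],s[21:]  0  ''
   9  s[21:],s[13:]  1  'c'
  10  s[13:],s[20:]  1  'c'
  11  s[20:],s[19:]  2  'cc'
  12  s[19:],s[15:]  1  'c'
  13  s[15:],s[5:]  0  ''
  14  s[5:],s[0:]  1  'd'
  15  s[0:],s[2:]  3  'dbd'
  16  s[2:],s[4:]  1  'd'
  17  s[4:],s[7:]  1  'd'
  18  s[7:],s[9:]  0  ''
  19  s[9:],s[16:]  2  'ea'
  20  s[16:],s[12:]  1  'e'
  21  s[12:],s[8:]  1  'e'

n(n+1)/2 = 22·23/2 = 253
Σ LCP = 0 + 1 + 1 + 1 + 1 + 0 + 1 + 2 + 0 + 1 + 1 + 2 + 1 + 0 + 1 + 3 + 1 + 1 + 0 + 2 + 1 + 1 = 22
distinct = 253 − 22 = 231

231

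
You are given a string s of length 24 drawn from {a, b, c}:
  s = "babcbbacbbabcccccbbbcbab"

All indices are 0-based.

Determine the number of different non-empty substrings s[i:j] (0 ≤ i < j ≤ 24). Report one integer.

rank | idx | suffix
   0 |  22 | ab
   1 |   1 | abcbbacbbabcccccbbbcbab
   2 |  10 | abcccccbbbcbab
   3 |   6 | acbbabcccccbbbcbab
   4 |  23 | b
   5 |  21 | bab
   6 |   0 | babcbbacbbabcccccbbbcbab
   7 |   9 | babcccccbbbcbab
   8 |   5 | bacbbabcccccbbbcbab
   9 |   8 | bbabcccccbbbcbab
  10 |   4 | bbacbbabcccccbbbcbab
  11 |  17 | bbbcbab
  12 |  18 | bbcbab
  13 |  19 | bcbab
  14 |   2 | bcbbacbbabcccccbbbcbab
  15 |  11 | bcccccbbbcbab
  16 |  20 | cbab
  17 |   7 | cbbabcccccbbbcbab
  18 |   3 | cbbacbbabcccccbbbcbab
  19 |  16 | cbbbcbab
  20 |  15 | ccbbbcbab
  21 |  14 | cccbbbcbab
  22 |  13 | ccccbbbcbab
  23 |  12 | cccccbbbcbab

SA = [22, 1, 10, 6, 23, 21, 0, 9, 5, 8, 4, 17, 18, 19, 2, 11, 20, 7, 3, 16, 15, 14, 13, 12]
rank  pair      lcp
   1  s[22:],s[1:]  2  'ab'
   2  s[1:],s[10:]  3  'abc'
   3  s[10:],s[6:]  1  'a'
   4  s[6:],s[23:]  0  ''
   5  s[23:],s[21:]  1  'b'
   6  s[21:],s[0:]  3  'bab'
   7  s[0:],s[9:]  4  'babc'
   8  s[9:],s[5:]  2  'ba'
   9  s[5:],s[8:]  1  'b'
  10  s[8:],s[4:]  3  'bba'
  11  s[4:],s[17:]  2  'bb'
  12  s[17:],s[18:]  2  'bb'
  13  s[18:],s[19:]  1  'b'
  14  s[19:],s[2:]  3  'bcb'
  15  s[2:],s[11:]  2  'bc'
  16  s[11:],s[20:]  0  ''
  17  s[20:],s[7:]  2  'cb'
  18  s[7:],s[3:]  4  'cbba'
  19  s[3:],s[16:]  3  'cbb'
  20  s[16:],s[15:]  1  'c'
  21  s[15:],s[14:]  2  'cc'
  22  s[14:],s[13:]  3  'ccc'
  23  s[13:],s[12:]  4  'cccc'

n(n+1)/2 = 24·25/2 = 300
Σ LCP = 0 + 2 + 3 + 1 + 0 + 1 + 3 + 4 + 2 + 1 + 3 + 2 + 2 + 1 + 3 + 2 + 0 + 2 + 4 + 3 + 1 + 2 + 3 + 4 = 49
distinct = 300 − 49 = 251

251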